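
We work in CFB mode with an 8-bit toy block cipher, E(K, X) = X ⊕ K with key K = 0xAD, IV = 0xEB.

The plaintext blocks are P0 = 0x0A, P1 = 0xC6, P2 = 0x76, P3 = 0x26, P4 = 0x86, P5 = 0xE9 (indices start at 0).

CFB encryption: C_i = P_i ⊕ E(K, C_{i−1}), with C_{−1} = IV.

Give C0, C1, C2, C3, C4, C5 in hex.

C0: E(K, 0xEB) = 0x46; 0x0A ⊕ 0x46 = 0x4C.
C1: E(K, 0x4C) = 0xE1; 0xC6 ⊕ 0xE1 = 0x27.
C2: E(K, 0x27) = 0x8A; 0x76 ⊕ 0x8A = 0xFC.
C3: E(K, 0xFC) = 0x51; 0x26 ⊕ 0x51 = 0x77.
C4: E(K, 0x77) = 0xDA; 0x86 ⊕ 0xDA = 0x5C.
C5: E(K, 0x5C) = 0xF1; 0xE9 ⊕ 0xF1 = 0x18.

C0 = 0x4C, C1 = 0x27, C2 = 0xFC, C3 = 0x77, C4 = 0x5C, C5 = 0x18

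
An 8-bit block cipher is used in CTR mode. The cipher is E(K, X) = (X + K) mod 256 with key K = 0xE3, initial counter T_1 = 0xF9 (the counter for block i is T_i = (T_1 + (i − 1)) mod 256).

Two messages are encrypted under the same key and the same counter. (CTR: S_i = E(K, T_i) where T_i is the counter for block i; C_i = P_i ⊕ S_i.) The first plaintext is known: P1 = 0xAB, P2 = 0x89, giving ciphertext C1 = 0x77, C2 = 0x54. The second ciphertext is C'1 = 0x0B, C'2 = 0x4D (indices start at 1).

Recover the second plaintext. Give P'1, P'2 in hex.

In CTR with a reused counter, both messages share the same keystream S_i, so C_i ⊕ C'_i = P_i ⊕ P'_i and thus P'_i = P_i ⊕ C_i ⊕ C'_i.
P'1: 0xAB ⊕ 0x77 ⊕ 0x0B = 0xD7.
P'2: 0x89 ⊕ 0x54 ⊕ 0x4D = 0x90.

P'1 = 0xD7, P'2 = 0x90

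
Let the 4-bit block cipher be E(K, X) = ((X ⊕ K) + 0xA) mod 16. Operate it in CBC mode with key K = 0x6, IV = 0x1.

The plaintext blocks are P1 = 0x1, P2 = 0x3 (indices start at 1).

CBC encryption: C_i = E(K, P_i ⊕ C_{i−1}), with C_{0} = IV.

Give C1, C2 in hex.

C1 = 0x0, C2 = 0xF

C1: P1 ⊕ 0x1 = 0x0; E(K, 0x0) = 0x0.
C2: P2 ⊕ 0x0 = 0x3; E(K, 0x3) = 0xF.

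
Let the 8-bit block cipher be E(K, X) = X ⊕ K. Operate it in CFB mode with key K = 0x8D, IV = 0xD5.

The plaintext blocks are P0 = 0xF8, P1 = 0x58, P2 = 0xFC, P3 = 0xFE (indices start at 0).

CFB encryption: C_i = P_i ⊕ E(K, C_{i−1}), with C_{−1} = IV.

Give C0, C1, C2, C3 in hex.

C0 = 0xA0, C1 = 0x75, C2 = 0x04, C3 = 0x77

C0: E(K, 0xD5) = 0x58; 0xF8 ⊕ 0x58 = 0xA0.
C1: E(K, 0xA0) = 0x2D; 0x58 ⊕ 0x2D = 0x75.
C2: E(K, 0x75) = 0xF8; 0xFC ⊕ 0xF8 = 0x04.
C3: E(K, 0x04) = 0x89; 0xFE ⊕ 0x89 = 0x77.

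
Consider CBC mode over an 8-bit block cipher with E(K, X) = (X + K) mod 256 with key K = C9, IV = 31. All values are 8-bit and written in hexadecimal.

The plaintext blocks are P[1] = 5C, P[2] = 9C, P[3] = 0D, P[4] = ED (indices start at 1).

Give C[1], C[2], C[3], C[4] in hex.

CBC encryption: C_i = E(K, P_i ⊕ C_{i−1}), with C_{0} = IV.
C[1]: P[1] ⊕ 31 = 6D; E(K, 6D) = 36.
C[2]: P[2] ⊕ 36 = AA; E(K, AA) = 73.
C[3]: P[3] ⊕ 73 = 7E; E(K, 7E) = 47.
C[4]: P[4] ⊕ 47 = AA; E(K, AA) = 73.

C[1] = 36, C[2] = 73, C[3] = 47, C[4] = 73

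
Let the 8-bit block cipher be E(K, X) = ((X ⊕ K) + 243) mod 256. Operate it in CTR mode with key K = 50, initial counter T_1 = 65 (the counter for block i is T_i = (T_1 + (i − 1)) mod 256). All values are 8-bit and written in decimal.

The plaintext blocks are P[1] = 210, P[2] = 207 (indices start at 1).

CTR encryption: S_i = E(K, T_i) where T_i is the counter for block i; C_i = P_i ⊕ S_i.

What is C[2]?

C[2] = 172

C[1]: T = 65, S = E(K, T) = 102; 210 ⊕ 102 = 180.
C[2]: T = 66, S = E(K, T) = 99; 207 ⊕ 99 = 172.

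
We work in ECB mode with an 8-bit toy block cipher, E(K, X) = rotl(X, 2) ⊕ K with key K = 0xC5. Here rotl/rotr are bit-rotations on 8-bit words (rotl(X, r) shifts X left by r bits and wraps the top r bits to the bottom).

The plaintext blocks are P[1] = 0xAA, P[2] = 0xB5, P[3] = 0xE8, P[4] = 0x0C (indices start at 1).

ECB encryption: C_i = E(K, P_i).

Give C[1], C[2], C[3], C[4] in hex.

C[1]: E(K, 0xAA) = 0x6F.
C[2]: E(K, 0xB5) = 0x13.
C[3]: E(K, 0xE8) = 0x66.
C[4]: E(K, 0x0C) = 0xF5.

C[1] = 0x6F, C[2] = 0x13, C[3] = 0x66, C[4] = 0xF5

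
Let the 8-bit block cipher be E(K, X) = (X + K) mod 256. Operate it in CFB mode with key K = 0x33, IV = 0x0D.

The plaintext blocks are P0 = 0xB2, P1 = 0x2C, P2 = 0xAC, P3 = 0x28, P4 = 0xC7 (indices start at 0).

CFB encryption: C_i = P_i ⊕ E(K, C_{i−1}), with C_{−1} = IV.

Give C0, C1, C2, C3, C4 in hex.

C0 = 0xF2, C1 = 0x09, C2 = 0x90, C3 = 0xEB, C4 = 0xD9

C0: E(K, 0x0D) = 0x40; 0xB2 ⊕ 0x40 = 0xF2.
C1: E(K, 0xF2) = 0x25; 0x2C ⊕ 0x25 = 0x09.
C2: E(K, 0x09) = 0x3C; 0xAC ⊕ 0x3C = 0x90.
C3: E(K, 0x90) = 0xC3; 0x28 ⊕ 0xC3 = 0xEB.
C4: E(K, 0xEB) = 0x1E; 0xC7 ⊕ 0x1E = 0xD9.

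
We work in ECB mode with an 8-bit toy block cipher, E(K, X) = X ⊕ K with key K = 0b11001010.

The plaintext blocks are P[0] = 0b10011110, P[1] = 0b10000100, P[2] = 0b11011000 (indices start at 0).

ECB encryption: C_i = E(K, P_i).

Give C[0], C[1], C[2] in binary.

C[0] = 0b01010100, C[1] = 0b01001110, C[2] = 0b00010010

C[0]: E(K, 0b10011110) = 0b01010100.
C[1]: E(K, 0b10000100) = 0b01001110.
C[2]: E(K, 0b11011000) = 0b00010010.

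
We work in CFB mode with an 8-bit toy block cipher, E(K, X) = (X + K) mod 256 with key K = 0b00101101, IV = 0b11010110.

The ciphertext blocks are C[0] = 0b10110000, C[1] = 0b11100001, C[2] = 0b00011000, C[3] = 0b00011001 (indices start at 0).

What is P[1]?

P[1] = 0b00111100

CFB decryption: P_i = C_i ⊕ E(K, C_{i−1}), with C_{−1} = IV.
P[1]: E(K, 0b10110000) = 0b11011101; 0b11100001 ⊕ 0b11011101 = 0b00111100.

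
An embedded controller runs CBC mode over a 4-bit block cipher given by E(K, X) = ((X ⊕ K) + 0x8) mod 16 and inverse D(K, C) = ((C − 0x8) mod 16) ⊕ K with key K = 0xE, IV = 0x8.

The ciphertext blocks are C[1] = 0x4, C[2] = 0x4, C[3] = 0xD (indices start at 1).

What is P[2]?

P[2] = 0x6

CBC decryption: P_i = D(K, C_i) ⊕ C_{i−1}, with C_{0} = IV.
P[2]: D(K, 0x4) = 0x2; 0x2 ⊕ 0x4 = 0x6.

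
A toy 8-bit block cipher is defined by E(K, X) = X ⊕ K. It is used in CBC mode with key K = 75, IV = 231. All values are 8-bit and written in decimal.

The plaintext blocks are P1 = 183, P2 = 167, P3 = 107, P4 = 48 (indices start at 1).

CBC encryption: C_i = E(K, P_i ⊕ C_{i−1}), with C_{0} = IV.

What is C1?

C1 = 27

C1: P1 ⊕ 231 = 80; E(K, 80) = 27.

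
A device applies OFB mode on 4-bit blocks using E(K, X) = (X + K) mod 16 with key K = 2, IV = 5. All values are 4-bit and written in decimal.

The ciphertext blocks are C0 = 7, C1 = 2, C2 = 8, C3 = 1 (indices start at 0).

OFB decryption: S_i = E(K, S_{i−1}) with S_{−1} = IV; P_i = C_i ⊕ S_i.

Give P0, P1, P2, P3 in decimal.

P0: S = E(K, 5) = 7; 7 ⊕ 7 = 0.
P1: S = E(K, 7) = 9; 2 ⊕ 9 = 11.
P2: S = E(K, 9) = 11; 8 ⊕ 11 = 3.
P3: S = E(K, 11) = 13; 1 ⊕ 13 = 12.

P0 = 0, P1 = 11, P2 = 3, P3 = 12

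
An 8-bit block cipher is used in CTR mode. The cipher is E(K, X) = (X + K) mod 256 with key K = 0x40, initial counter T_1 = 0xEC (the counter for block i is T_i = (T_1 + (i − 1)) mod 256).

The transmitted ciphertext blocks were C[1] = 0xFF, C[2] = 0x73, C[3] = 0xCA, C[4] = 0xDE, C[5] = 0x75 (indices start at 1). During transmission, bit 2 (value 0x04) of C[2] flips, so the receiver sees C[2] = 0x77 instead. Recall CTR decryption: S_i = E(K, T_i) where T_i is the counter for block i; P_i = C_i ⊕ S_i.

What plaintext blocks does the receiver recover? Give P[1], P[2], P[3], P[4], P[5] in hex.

P[1] = 0xD3, P[2] = 0x5A, P[3] = 0xE4, P[4] = 0xF1, P[5] = 0x45

Only C[2] changed, to 0x77. In CTR, a change in C_i flips the same bit in P_i only; the keystream is unaffected. Decrypting the received ciphertext:
P[1]: T = 0xEC, S = E(K, T) = 0x2C; 0xFF ⊕ 0x2C = 0xD3.
P[2]: T = 0xED, S = E(K, T) = 0x2D; 0x77 ⊕ 0x2D = 0x5A.
P[3]: T = 0xEE, S = E(K, T) = 0x2E; 0xCA ⊕ 0x2E = 0xE4.
P[4]: T = 0xEF, S = E(K, T) = 0x2F; 0xDE ⊕ 0x2F = 0xF1.
P[5]: T = 0xF0, S = E(K, T) = 0x30; 0x75 ⊕ 0x30 = 0x45.
Blocks that differ from the original plaintext: P[2].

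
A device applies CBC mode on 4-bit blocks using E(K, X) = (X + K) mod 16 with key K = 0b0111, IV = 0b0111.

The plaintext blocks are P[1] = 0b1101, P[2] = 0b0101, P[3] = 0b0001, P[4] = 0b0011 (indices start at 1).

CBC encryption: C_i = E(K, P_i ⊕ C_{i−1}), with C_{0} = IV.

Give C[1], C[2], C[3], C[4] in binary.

C[1]: P[1] ⊕ 0b0111 = 0b1010; E(K, 0b1010) = 0b0001.
C[2]: P[2] ⊕ 0b0001 = 0b0100; E(K, 0b0100) = 0b1011.
C[3]: P[3] ⊕ 0b1011 = 0b1010; E(K, 0b1010) = 0b0001.
C[4]: P[4] ⊕ 0b0001 = 0b0010; E(K, 0b0010) = 0b1001.

C[1] = 0b0001, C[2] = 0b1011, C[3] = 0b0001, C[4] = 0b1001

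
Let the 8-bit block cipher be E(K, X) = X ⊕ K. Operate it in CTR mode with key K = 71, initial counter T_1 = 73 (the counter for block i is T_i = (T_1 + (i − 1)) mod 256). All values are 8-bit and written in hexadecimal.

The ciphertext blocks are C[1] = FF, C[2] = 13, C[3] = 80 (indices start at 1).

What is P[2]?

P[2] = 16

CTR decryption: S_i = E(K, T_i) where T_i is the counter for block i; P_i = C_i ⊕ S_i.
P[2]: T = 74, S = E(K, T) = 05; 13 ⊕ 05 = 16.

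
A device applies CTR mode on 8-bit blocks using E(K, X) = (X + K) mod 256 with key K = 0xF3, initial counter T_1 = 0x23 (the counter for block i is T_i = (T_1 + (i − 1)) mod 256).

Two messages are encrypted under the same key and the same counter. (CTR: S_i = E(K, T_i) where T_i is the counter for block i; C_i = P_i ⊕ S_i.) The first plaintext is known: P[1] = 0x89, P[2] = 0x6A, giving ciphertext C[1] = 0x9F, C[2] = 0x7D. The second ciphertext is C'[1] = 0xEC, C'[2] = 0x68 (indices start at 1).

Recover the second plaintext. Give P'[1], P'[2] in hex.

In CTR with a reused counter, both messages share the same keystream S_i, so C_i ⊕ C'_i = P_i ⊕ P'_i and thus P'_i = P_i ⊕ C_i ⊕ C'_i.
P'[1]: 0x89 ⊕ 0x9F ⊕ 0xEC = 0xFA.
P'[2]: 0x6A ⊕ 0x7D ⊕ 0x68 = 0x7F.

P'[1] = 0xFA, P'[2] = 0x7F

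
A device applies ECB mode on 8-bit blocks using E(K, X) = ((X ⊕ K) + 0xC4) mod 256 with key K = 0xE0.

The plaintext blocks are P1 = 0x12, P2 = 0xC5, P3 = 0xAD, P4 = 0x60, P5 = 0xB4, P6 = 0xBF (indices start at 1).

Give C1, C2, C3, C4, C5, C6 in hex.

C1 = 0xB6, C2 = 0xE9, C3 = 0x11, C4 = 0x44, C5 = 0x18, C6 = 0x23

ECB encryption: C_i = E(K, P_i).
C1: E(K, 0x12) = 0xB6.
C2: E(K, 0xC5) = 0xE9.
C3: E(K, 0xAD) = 0x11.
C4: E(K, 0x60) = 0x44.
C5: E(K, 0xB4) = 0x18.
C6: E(K, 0xBF) = 0x23.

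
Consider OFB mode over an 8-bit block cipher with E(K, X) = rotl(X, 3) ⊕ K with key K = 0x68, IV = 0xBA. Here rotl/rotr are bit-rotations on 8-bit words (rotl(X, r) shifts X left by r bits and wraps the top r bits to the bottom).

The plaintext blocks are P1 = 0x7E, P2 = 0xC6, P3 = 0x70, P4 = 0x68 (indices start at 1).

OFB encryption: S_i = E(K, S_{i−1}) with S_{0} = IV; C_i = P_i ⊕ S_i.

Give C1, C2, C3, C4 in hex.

C1: S = E(K, 0xBA) = 0xBD; 0x7E ⊕ 0xBD = 0xC3.
C2: S = E(K, 0xBD) = 0x85; 0xC6 ⊕ 0x85 = 0x43.
C3: S = E(K, 0x85) = 0x44; 0x70 ⊕ 0x44 = 0x34.
C4: S = E(K, 0x44) = 0x4A; 0x68 ⊕ 0x4A = 0x22.

C1 = 0xC3, C2 = 0x43, C3 = 0x34, C4 = 0x22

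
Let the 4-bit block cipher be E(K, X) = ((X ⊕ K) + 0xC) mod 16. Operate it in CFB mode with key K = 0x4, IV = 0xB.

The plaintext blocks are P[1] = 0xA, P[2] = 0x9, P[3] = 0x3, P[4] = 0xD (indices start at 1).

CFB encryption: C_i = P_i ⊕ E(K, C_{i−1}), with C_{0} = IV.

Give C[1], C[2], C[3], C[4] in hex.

C[1] = 0x1, C[2] = 0x8, C[3] = 0xB, C[4] = 0x6

C[1]: E(K, 0xB) = 0xB; 0xA ⊕ 0xB = 0x1.
C[2]: E(K, 0x1) = 0x1; 0x9 ⊕ 0x1 = 0x8.
C[3]: E(K, 0x8) = 0x8; 0x3 ⊕ 0x8 = 0xB.
C[4]: E(K, 0xB) = 0xB; 0xD ⊕ 0xB = 0x6.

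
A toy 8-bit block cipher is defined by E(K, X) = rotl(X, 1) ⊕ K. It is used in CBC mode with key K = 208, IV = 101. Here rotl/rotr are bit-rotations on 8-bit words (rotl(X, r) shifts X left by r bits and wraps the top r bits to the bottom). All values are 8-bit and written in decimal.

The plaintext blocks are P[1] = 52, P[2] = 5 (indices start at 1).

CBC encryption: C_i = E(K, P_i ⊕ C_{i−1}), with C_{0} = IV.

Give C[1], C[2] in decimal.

C[1]: P[1] ⊕ 101 = 81; E(K, 81) = 114.
C[2]: P[2] ⊕ 114 = 119; E(K, 119) = 62.

C[1] = 114, C[2] = 62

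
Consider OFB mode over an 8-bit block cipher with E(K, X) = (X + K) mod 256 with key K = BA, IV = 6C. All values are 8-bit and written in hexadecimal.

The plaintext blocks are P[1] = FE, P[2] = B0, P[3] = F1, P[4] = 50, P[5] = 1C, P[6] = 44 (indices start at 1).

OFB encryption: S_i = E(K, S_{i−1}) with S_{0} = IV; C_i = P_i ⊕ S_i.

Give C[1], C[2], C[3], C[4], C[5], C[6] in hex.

C[1]: S = E(K, 6C) = 26; FE ⊕ 26 = D8.
C[2]: S = E(K, 26) = E0; B0 ⊕ E0 = 50.
C[3]: S = E(K, E0) = 9A; F1 ⊕ 9A = 6B.
C[4]: S = E(K, 9A) = 54; 50 ⊕ 54 = 04.
C[5]: S = E(K, 54) = 0E; 1C ⊕ 0E = 12.
C[6]: S = E(K, 0E) = C8; 44 ⊕ C8 = 8C.

C[1] = D8, C[2] = 50, C[3] = 6B, C[4] = 04, C[5] = 12, C[6] = 8C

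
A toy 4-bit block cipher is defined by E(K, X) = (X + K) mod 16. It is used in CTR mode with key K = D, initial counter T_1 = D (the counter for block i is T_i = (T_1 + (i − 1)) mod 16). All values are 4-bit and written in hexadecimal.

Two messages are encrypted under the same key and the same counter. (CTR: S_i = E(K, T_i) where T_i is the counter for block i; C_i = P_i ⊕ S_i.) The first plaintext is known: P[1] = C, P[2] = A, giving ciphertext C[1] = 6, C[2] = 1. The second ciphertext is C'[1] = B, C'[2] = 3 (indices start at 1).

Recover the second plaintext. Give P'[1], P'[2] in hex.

P'[1] = 1, P'[2] = 8

In CTR with a reused counter, both messages share the same keystream S_i, so C_i ⊕ C'_i = P_i ⊕ P'_i and thus P'_i = P_i ⊕ C_i ⊕ C'_i.
P'[1]: C ⊕ 6 ⊕ B = 1.
P'[2]: A ⊕ 1 ⊕ 3 = 8.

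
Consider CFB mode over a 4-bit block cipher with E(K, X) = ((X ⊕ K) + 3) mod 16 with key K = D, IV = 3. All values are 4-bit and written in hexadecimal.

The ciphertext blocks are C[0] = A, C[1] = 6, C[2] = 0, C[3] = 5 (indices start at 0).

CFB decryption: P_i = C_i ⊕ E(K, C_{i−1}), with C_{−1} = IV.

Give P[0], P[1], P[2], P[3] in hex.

P[0] = B, P[1] = C, P[2] = E, P[3] = 5

P[0]: E(K, 3) = 1; A ⊕ 1 = B.
P[1]: E(K, A) = A; 6 ⊕ A = C.
P[2]: E(K, 6) = E; 0 ⊕ E = E.
P[3]: E(K, 0) = 0; 5 ⊕ 0 = 5.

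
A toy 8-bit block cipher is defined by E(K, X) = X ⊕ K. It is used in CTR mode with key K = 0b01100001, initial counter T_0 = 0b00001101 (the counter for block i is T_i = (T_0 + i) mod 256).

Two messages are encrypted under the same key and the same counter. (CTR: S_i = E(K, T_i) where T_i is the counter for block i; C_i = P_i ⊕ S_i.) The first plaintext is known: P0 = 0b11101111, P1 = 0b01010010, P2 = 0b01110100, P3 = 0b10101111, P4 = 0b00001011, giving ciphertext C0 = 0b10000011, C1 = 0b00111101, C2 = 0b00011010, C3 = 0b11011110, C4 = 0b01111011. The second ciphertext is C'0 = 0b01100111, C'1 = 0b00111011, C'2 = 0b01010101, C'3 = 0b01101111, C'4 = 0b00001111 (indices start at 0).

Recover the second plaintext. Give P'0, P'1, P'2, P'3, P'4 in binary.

In CTR with a reused counter, both messages share the same keystream S_i, so C_i ⊕ C'_i = P_i ⊕ P'_i and thus P'_i = P_i ⊕ C_i ⊕ C'_i.
P'0: 0b11101111 ⊕ 0b10000011 ⊕ 0b01100111 = 0b00001011.
P'1: 0b01010010 ⊕ 0b00111101 ⊕ 0b00111011 = 0b01010100.
P'2: 0b01110100 ⊕ 0b00011010 ⊕ 0b01010101 = 0b00111011.
P'3: 0b10101111 ⊕ 0b11011110 ⊕ 0b01101111 = 0b00011110.
P'4: 0b00001011 ⊕ 0b01111011 ⊕ 0b00001111 = 0b01111111.

P'0 = 0b00001011, P'1 = 0b01010100, P'2 = 0b00111011, P'3 = 0b00011110, P'4 = 0b01111111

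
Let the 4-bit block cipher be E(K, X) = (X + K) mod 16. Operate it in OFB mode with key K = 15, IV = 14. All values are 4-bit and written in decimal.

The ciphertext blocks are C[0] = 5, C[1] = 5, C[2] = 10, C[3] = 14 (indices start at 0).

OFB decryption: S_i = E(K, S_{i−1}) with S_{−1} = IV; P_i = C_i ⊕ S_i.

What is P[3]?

P[0]: S = E(K, 14) = 13; 5 ⊕ 13 = 8.
P[1]: S = E(K, 13) = 12; 5 ⊕ 12 = 9.
P[2]: S = E(K, 12) = 11; 10 ⊕ 11 = 1.
P[3]: S = E(K, 11) = 10; 14 ⊕ 10 = 4.

P[3] = 4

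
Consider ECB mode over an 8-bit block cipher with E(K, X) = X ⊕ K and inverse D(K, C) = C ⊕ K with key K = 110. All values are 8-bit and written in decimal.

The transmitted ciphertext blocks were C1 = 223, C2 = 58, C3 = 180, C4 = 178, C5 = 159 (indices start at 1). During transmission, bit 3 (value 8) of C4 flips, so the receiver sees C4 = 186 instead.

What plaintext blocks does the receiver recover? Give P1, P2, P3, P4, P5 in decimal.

ECB decryption: P_i = D(K, C_i).
Only C4 changed, to 186. In ECB, a change in C_i affects only P_i. Decrypting the received ciphertext:
P1: D(K, 223) = 177.
P2: D(K, 58) = 84.
P3: D(K, 180) = 218.
P4: D(K, 186) = 212.
P5: D(K, 159) = 241.
Blocks that differ from the original plaintext: P4.

P1 = 177, P2 = 84, P3 = 218, P4 = 212, P5 = 241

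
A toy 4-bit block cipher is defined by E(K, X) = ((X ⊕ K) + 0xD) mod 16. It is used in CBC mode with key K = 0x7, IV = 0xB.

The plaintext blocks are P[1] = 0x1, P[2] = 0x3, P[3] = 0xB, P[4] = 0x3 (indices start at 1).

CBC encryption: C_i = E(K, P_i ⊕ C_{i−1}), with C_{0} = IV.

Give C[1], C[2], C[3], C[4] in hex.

C[1] = 0xA, C[2] = 0xB, C[3] = 0x4, C[4] = 0xD

C[1]: P[1] ⊕ 0xB = 0xA; E(K, 0xA) = 0xA.
C[2]: P[2] ⊕ 0xA = 0x9; E(K, 0x9) = 0xB.
C[3]: P[3] ⊕ 0xB = 0x0; E(K, 0x0) = 0x4.
C[4]: P[4] ⊕ 0x4 = 0x7; E(K, 0x7) = 0xD.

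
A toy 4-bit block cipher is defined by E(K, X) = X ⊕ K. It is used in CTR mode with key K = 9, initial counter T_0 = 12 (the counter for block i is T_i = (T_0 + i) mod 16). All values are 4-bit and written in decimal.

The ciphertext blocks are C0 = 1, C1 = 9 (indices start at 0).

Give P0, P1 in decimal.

P0 = 4, P1 = 13

CTR decryption: S_i = E(K, T_i) where T_i is the counter for block i; P_i = C_i ⊕ S_i.
P0: T = 12, S = E(K, T) = 5; 1 ⊕ 5 = 4.
P1: T = 13, S = E(K, T) = 4; 9 ⊕ 4 = 13.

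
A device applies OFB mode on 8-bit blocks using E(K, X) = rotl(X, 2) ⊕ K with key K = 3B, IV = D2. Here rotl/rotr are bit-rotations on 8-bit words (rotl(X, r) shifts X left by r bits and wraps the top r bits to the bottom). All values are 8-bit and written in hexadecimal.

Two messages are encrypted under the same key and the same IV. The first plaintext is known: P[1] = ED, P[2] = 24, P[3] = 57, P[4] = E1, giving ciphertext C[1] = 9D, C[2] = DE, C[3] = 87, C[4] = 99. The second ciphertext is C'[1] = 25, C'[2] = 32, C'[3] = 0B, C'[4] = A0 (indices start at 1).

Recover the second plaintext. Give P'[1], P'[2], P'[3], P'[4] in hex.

In OFB with a reused IV, both messages share the same keystream S_i, so C_i ⊕ C'_i = P_i ⊕ P'_i and thus P'_i = P_i ⊕ C_i ⊕ C'_i.
P'[1]: ED ⊕ 9D ⊕ 25 = 55.
P'[2]: 24 ⊕ DE ⊕ 32 = C8.
P'[3]: 57 ⊕ 87 ⊕ 0B = DB.
P'[4]: E1 ⊕ 99 ⊕ A0 = D8.

P'[1] = 55, P'[2] = C8, P'[3] = DB, P'[4] = D8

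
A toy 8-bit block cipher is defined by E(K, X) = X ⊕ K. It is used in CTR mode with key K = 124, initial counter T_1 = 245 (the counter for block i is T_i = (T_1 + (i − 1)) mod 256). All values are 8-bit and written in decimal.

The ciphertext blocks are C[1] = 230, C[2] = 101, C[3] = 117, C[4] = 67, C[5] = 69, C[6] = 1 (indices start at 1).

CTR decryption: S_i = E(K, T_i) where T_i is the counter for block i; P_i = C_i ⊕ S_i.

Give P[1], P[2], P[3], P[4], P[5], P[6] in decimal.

P[1] = 111, P[2] = 239, P[3] = 254, P[4] = 199, P[5] = 192, P[6] = 135

P[1]: T = 245, S = E(K, T) = 137; 230 ⊕ 137 = 111.
P[2]: T = 246, S = E(K, T) = 138; 101 ⊕ 138 = 239.
P[3]: T = 247, S = E(K, T) = 139; 117 ⊕ 139 = 254.
P[4]: T = 248, S = E(K, T) = 132; 67 ⊕ 132 = 199.
P[5]: T = 249, S = E(K, T) = 133; 69 ⊕ 133 = 192.
P[6]: T = 250, S = E(K, T) = 134; 1 ⊕ 134 = 135.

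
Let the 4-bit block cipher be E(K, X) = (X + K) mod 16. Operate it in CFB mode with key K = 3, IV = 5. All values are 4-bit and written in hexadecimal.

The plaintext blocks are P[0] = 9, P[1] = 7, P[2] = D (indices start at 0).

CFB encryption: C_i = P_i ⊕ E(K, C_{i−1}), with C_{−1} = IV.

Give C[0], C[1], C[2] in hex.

C[0] = 1, C[1] = 3, C[2] = B

C[0]: E(K, 5) = 8; 9 ⊕ 8 = 1.
C[1]: E(K, 1) = 4; 7 ⊕ 4 = 3.
C[2]: E(K, 3) = 6; D ⊕ 6 = B.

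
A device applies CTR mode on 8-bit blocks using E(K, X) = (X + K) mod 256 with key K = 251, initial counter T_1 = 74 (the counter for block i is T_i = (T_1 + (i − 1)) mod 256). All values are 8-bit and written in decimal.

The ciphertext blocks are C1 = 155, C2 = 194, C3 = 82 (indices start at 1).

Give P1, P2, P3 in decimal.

P1 = 222, P2 = 132, P3 = 21

CTR decryption: S_i = E(K, T_i) where T_i is the counter for block i; P_i = C_i ⊕ S_i.
P1: T = 74, S = E(K, T) = 69; 155 ⊕ 69 = 222.
P2: T = 75, S = E(K, T) = 70; 194 ⊕ 70 = 132.
P3: T = 76, S = E(K, T) = 71; 82 ⊕ 71 = 21.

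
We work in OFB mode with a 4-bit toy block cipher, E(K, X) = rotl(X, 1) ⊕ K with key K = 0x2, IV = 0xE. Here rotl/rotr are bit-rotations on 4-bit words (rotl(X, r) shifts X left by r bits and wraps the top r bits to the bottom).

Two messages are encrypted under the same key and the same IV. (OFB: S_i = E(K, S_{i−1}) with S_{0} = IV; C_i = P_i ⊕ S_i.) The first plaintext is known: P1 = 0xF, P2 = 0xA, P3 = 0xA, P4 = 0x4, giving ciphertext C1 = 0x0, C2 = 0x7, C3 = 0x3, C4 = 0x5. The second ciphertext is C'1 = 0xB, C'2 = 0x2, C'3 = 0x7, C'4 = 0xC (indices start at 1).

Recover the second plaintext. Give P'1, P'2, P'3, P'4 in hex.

P'1 = 0x4, P'2 = 0xF, P'3 = 0xE, P'4 = 0xD

In OFB with a reused IV, both messages share the same keystream S_i, so C_i ⊕ C'_i = P_i ⊕ P'_i and thus P'_i = P_i ⊕ C_i ⊕ C'_i.
P'1: 0xF ⊕ 0x0 ⊕ 0xB = 0x4.
P'2: 0xA ⊕ 0x7 ⊕ 0x2 = 0xF.
P'3: 0xA ⊕ 0x3 ⊕ 0x7 = 0xE.
P'4: 0x4 ⊕ 0x5 ⊕ 0xC = 0xD.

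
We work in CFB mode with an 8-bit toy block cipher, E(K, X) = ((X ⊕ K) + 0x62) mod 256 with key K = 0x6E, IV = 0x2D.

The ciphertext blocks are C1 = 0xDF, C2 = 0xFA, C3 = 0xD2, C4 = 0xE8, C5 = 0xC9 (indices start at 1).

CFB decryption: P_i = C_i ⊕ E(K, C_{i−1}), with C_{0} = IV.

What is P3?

P3 = 0x24

P3: E(K, 0xFA) = 0xF6; 0xD2 ⊕ 0xF6 = 0x24.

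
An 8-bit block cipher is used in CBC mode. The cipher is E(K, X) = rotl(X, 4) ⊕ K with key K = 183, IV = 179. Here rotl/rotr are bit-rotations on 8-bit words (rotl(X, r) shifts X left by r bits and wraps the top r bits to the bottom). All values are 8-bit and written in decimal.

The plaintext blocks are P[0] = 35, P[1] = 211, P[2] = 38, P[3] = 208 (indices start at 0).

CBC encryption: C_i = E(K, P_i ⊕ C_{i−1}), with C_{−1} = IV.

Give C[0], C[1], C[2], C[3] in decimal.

C[0] = 190, C[1] = 97, C[2] = 195, C[3] = 134

C[0]: P[0] ⊕ 179 = 144; E(K, 144) = 190.
C[1]: P[1] ⊕ 190 = 109; E(K, 109) = 97.
C[2]: P[2] ⊕ 97 = 71; E(K, 71) = 195.
C[3]: P[3] ⊕ 195 = 19; E(K, 19) = 134.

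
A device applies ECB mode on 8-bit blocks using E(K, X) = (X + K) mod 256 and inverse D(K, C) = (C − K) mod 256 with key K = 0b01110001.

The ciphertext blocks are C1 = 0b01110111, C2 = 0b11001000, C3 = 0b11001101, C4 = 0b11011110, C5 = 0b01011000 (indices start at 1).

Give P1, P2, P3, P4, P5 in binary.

P1 = 0b00000110, P2 = 0b01010111, P3 = 0b01011100, P4 = 0b01101101, P5 = 0b11100111

ECB decryption: P_i = D(K, C_i).
P1: D(K, 0b01110111) = 0b00000110.
P2: D(K, 0b11001000) = 0b01010111.
P3: D(K, 0b11001101) = 0b01011100.
P4: D(K, 0b11011110) = 0b01101101.
P5: D(K, 0b01011000) = 0b11100111.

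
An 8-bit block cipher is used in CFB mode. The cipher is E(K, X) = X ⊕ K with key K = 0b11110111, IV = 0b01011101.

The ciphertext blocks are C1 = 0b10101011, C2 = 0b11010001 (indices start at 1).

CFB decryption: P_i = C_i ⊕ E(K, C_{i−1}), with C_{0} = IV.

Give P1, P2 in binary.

P1: E(K, 0b01011101) = 0b10101010; 0b10101011 ⊕ 0b10101010 = 0b00000001.
P2: E(K, 0b10101011) = 0b01011100; 0b11010001 ⊕ 0b01011100 = 0b10001101.

P1 = 0b00000001, P2 = 0b10001101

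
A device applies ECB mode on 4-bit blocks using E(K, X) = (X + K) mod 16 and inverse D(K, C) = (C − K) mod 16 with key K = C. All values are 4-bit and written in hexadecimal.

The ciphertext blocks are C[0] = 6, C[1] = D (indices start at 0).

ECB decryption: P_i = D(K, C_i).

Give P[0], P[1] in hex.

P[0] = A, P[1] = 1

P[0]: D(K, 6) = A.
P[1]: D(K, D) = 1.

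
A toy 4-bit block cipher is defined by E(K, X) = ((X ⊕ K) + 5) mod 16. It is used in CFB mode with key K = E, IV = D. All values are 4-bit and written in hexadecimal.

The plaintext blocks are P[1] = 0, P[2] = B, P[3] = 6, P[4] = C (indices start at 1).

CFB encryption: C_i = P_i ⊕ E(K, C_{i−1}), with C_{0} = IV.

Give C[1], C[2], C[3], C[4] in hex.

C[1]: E(K, D) = 8; 0 ⊕ 8 = 8.
C[2]: E(K, 8) = B; B ⊕ B = 0.
C[3]: E(K, 0) = 3; 6 ⊕ 3 = 5.
C[4]: E(K, 5) = 0; C ⊕ 0 = C.

C[1] = 8, C[2] = 0, C[3] = 5, C[4] = C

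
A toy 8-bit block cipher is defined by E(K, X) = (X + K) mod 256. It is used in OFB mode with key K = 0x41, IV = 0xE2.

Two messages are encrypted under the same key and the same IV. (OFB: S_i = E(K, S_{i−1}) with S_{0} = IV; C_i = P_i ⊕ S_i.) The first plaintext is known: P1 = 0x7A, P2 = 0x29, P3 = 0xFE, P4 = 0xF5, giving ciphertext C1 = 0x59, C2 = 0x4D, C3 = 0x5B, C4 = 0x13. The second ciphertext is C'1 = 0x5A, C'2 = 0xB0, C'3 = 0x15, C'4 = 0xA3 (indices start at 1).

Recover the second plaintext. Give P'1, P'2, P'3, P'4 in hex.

P'1 = 0x79, P'2 = 0xD4, P'3 = 0xB0, P'4 = 0x45

In OFB with a reused IV, both messages share the same keystream S_i, so C_i ⊕ C'_i = P_i ⊕ P'_i and thus P'_i = P_i ⊕ C_i ⊕ C'_i.
P'1: 0x7A ⊕ 0x59 ⊕ 0x5A = 0x79.
P'2: 0x29 ⊕ 0x4D ⊕ 0xB0 = 0xD4.
P'3: 0xFE ⊕ 0x5B ⊕ 0x15 = 0xB0.
P'4: 0xF5 ⊕ 0x13 ⊕ 0xA3 = 0x45.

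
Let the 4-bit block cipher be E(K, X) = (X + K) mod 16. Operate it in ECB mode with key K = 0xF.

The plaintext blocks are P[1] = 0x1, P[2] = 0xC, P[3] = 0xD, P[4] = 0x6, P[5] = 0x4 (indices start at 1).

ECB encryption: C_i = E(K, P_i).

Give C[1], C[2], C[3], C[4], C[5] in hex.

C[1] = 0x0, C[2] = 0xB, C[3] = 0xC, C[4] = 0x5, C[5] = 0x3

C[1]: E(K, 0x1) = 0x0.
C[2]: E(K, 0xC) = 0xB.
C[3]: E(K, 0xD) = 0xC.
C[4]: E(K, 0x6) = 0x5.
C[5]: E(K, 0x4) = 0x3.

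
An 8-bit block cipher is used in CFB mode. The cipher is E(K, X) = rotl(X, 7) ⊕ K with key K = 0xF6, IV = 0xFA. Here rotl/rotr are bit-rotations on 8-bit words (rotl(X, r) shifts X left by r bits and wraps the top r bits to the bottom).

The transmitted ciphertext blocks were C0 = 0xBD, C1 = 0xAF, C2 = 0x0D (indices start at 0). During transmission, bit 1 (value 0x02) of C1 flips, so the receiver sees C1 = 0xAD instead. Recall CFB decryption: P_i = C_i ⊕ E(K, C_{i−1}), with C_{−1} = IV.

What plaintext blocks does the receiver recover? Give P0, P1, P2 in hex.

P0 = 0x36, P1 = 0x85, P2 = 0x2D

Only C1 changed, to 0xAD. In CFB, a change in C_i flips the same bit in P_i and garbles P_{i+1}. Decrypting the received ciphertext:
P0: E(K, 0xFA) = 0x8B; 0xBD ⊕ 0x8B = 0x36.
P1: E(K, 0xBD) = 0x28; 0xAD ⊕ 0x28 = 0x85.
P2: E(K, 0xAD) = 0x20; 0x0D ⊕ 0x20 = 0x2D.
Blocks that differ from the original plaintext: P1, P2.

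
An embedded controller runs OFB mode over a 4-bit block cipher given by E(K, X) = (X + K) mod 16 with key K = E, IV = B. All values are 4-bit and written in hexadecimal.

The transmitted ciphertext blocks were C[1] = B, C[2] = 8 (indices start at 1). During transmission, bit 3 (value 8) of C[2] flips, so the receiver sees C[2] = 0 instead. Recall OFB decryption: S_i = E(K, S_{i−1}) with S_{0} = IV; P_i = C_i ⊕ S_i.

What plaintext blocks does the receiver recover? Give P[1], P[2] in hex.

P[1] = 2, P[2] = 7

Only C[2] changed, to 0. In OFB, a change in C_i flips the same bit in P_i only; the keystream is unaffected. Decrypting the received ciphertext:
P[1]: S = E(K, B) = 9; B ⊕ 9 = 2.
P[2]: S = E(K, 9) = 7; 0 ⊕ 7 = 7.
Blocks that differ from the original plaintext: P[2].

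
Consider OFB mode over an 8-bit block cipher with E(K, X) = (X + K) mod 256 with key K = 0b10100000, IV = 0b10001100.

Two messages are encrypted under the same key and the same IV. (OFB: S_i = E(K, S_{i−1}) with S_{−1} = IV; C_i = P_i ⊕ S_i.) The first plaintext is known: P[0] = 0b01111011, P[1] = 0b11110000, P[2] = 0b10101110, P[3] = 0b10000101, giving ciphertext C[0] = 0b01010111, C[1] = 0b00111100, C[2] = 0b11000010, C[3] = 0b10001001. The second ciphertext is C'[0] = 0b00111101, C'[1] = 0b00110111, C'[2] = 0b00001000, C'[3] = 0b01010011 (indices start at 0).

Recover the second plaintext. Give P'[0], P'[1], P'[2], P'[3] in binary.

P'[0] = 0b00010001, P'[1] = 0b11111011, P'[2] = 0b01100100, P'[3] = 0b01011111

In OFB with a reused IV, both messages share the same keystream S_i, so C_i ⊕ C'_i = P_i ⊕ P'_i and thus P'_i = P_i ⊕ C_i ⊕ C'_i.
P'[0]: 0b01111011 ⊕ 0b01010111 ⊕ 0b00111101 = 0b00010001.
P'[1]: 0b11110000 ⊕ 0b00111100 ⊕ 0b00110111 = 0b11111011.
P'[2]: 0b10101110 ⊕ 0b11000010 ⊕ 0b00001000 = 0b01100100.
P'[3]: 0b10000101 ⊕ 0b10001001 ⊕ 0b01010011 = 0b01011111.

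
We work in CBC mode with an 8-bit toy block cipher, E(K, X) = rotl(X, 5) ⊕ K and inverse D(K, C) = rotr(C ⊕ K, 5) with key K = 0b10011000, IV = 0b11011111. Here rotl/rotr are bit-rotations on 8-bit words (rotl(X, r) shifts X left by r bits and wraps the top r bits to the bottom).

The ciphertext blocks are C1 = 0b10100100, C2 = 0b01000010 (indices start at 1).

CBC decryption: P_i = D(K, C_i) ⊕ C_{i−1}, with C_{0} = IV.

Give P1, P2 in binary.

P1 = 0b00111110, P2 = 0b01110010

P1: D(K, 0b10100100) = 0b11100001; 0b11100001 ⊕ 0b11011111 = 0b00111110.
P2: D(K, 0b01000010) = 0b11010110; 0b11010110 ⊕ 0b10100100 = 0b01110010.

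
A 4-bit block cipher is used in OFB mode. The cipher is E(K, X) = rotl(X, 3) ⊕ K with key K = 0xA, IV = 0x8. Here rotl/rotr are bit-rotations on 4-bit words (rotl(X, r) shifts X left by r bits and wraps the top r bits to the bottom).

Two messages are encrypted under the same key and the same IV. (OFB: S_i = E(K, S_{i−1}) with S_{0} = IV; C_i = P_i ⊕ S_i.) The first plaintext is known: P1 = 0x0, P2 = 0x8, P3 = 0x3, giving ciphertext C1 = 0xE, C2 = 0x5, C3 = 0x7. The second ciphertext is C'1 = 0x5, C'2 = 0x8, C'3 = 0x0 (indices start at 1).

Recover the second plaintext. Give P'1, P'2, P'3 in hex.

P'1 = 0xB, P'2 = 0x5, P'3 = 0x4

In OFB with a reused IV, both messages share the same keystream S_i, so C_i ⊕ C'_i = P_i ⊕ P'_i and thus P'_i = P_i ⊕ C_i ⊕ C'_i.
P'1: 0x0 ⊕ 0xE ⊕ 0x5 = 0xB.
P'2: 0x8 ⊕ 0x5 ⊕ 0x8 = 0x5.
P'3: 0x3 ⊕ 0x7 ⊕ 0x0 = 0x4.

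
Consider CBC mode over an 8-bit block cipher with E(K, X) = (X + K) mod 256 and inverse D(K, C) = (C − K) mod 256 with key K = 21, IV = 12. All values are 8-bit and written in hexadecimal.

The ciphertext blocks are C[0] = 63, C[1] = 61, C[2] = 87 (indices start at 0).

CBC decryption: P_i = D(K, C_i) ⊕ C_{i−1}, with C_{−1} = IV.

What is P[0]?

P[0] = 50

P[0]: D(K, 63) = 42; 42 ⊕ 12 = 50.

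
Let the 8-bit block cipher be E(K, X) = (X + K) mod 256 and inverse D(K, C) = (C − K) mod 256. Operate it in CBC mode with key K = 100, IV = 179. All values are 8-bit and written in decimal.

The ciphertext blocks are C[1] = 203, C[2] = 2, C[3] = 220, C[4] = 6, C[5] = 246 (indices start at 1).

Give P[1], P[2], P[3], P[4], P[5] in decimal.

P[1] = 212, P[2] = 85, P[3] = 122, P[4] = 126, P[5] = 148

CBC decryption: P_i = D(K, C_i) ⊕ C_{i−1}, with C_{0} = IV.
P[1]: D(K, 203) = 103; 103 ⊕ 179 = 212.
P[2]: D(K, 2) = 158; 158 ⊕ 203 = 85.
P[3]: D(K, 220) = 120; 120 ⊕ 2 = 122.
P[4]: D(K, 6) = 162; 162 ⊕ 220 = 126.
P[5]: D(K, 246) = 146; 146 ⊕ 6 = 148.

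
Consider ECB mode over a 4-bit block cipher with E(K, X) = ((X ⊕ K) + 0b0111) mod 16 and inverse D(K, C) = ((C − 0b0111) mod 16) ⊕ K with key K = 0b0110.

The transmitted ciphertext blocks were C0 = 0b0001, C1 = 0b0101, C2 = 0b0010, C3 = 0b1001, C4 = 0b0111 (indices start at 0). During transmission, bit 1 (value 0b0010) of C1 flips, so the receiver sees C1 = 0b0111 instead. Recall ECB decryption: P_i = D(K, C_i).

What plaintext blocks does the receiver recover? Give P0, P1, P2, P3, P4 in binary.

P0 = 0b1100, P1 = 0b0110, P2 = 0b1101, P3 = 0b0100, P4 = 0b0110

Only C1 changed, to 0b0111. In ECB, a change in C_i affects only P_i. Decrypting the received ciphertext:
P0: D(K, 0b0001) = 0b1100.
P1: D(K, 0b0111) = 0b0110.
P2: D(K, 0b0010) = 0b1101.
P3: D(K, 0b1001) = 0b0100.
P4: D(K, 0b0111) = 0b0110.
Blocks that differ from the original plaintext: P1.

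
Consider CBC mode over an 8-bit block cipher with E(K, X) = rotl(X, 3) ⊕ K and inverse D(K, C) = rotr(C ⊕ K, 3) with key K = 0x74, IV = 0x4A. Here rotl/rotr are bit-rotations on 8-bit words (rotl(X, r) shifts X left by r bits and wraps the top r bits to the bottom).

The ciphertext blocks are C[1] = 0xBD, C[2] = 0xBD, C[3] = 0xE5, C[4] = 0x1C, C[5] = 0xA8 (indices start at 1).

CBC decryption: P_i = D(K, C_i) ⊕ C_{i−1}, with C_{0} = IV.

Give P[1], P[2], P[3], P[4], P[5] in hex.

P[1]: D(K, 0xBD) = 0x39; 0x39 ⊕ 0x4A = 0x73.
P[2]: D(K, 0xBD) = 0x39; 0x39 ⊕ 0xBD = 0x84.
P[3]: D(K, 0xE5) = 0x32; 0x32 ⊕ 0xBD = 0x8F.
P[4]: D(K, 0x1C) = 0x0D; 0x0D ⊕ 0xE5 = 0xE8.
P[5]: D(K, 0xA8) = 0x9B; 0x9B ⊕ 0x1C = 0x87.

P[1] = 0x73, P[2] = 0x84, P[3] = 0x8F, P[4] = 0xE8, P[5] = 0x87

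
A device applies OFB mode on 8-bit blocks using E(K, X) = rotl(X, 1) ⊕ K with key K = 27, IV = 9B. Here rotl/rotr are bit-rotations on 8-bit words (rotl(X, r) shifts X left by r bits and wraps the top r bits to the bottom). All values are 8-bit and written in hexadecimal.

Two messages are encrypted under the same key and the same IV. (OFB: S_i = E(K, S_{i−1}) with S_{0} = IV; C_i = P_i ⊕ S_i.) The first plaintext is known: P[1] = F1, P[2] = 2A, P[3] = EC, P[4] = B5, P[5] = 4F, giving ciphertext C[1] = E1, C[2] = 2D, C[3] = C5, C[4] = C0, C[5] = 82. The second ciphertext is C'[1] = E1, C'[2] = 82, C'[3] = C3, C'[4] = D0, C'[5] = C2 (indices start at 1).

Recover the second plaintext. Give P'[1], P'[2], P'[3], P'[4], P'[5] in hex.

In OFB with a reused IV, both messages share the same keystream S_i, so C_i ⊕ C'_i = P_i ⊕ P'_i and thus P'_i = P_i ⊕ C_i ⊕ C'_i.
P'[1]: F1 ⊕ E1 ⊕ E1 = F1.
P'[2]: 2A ⊕ 2D ⊕ 82 = 85.
P'[3]: EC ⊕ C5 ⊕ C3 = EA.
P'[4]: B5 ⊕ C0 ⊕ D0 = A5.
P'[5]: 4F ⊕ 82 ⊕ C2 = 0F.

P'[1] = F1, P'[2] = 85, P'[3] = EA, P'[4] = A5, P'[5] = 0F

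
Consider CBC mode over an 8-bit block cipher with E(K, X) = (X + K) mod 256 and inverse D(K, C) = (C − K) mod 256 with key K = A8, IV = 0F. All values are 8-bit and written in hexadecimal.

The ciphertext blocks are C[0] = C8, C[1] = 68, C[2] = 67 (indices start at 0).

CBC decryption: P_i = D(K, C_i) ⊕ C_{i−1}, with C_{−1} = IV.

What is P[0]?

P[0]: D(K, C8) = 20; 20 ⊕ 0F = 2F.

P[0] = 2F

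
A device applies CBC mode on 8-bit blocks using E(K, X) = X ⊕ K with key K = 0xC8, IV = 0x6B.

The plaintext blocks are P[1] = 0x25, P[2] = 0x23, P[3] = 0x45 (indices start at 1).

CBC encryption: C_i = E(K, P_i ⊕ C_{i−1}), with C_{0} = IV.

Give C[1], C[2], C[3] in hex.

C[1]: P[1] ⊕ 0x6B = 0x4E; E(K, 0x4E) = 0x86.
C[2]: P[2] ⊕ 0x86 = 0xA5; E(K, 0xA5) = 0x6D.
C[3]: P[3] ⊕ 0x6D = 0x28; E(K, 0x28) = 0xE0.

C[1] = 0x86, C[2] = 0x6D, C[3] = 0xE0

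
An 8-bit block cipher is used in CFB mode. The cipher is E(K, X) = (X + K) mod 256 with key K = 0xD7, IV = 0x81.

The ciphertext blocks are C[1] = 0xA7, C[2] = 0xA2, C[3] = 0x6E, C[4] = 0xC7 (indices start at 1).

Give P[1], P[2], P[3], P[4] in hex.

CFB decryption: P_i = C_i ⊕ E(K, C_{i−1}), with C_{0} = IV.
P[1]: E(K, 0x81) = 0x58; 0xA7 ⊕ 0x58 = 0xFF.
P[2]: E(K, 0xA7) = 0x7E; 0xA2 ⊕ 0x7E = 0xDC.
P[3]: E(K, 0xA2) = 0x79; 0x6E ⊕ 0x79 = 0x17.
P[4]: E(K, 0x6E) = 0x45; 0xC7 ⊕ 0x45 = 0x82.

P[1] = 0xFF, P[2] = 0xDC, P[3] = 0x17, P[4] = 0x82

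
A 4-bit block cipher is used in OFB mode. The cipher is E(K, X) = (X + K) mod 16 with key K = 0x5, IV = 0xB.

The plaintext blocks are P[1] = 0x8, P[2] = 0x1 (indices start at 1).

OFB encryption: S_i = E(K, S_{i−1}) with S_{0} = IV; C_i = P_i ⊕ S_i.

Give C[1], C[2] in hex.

C[1]: S = E(K, 0xB) = 0x0; 0x8 ⊕ 0x0 = 0x8.
C[2]: S = E(K, 0x0) = 0x5; 0x1 ⊕ 0x5 = 0x4.

C[1] = 0x8, C[2] = 0x4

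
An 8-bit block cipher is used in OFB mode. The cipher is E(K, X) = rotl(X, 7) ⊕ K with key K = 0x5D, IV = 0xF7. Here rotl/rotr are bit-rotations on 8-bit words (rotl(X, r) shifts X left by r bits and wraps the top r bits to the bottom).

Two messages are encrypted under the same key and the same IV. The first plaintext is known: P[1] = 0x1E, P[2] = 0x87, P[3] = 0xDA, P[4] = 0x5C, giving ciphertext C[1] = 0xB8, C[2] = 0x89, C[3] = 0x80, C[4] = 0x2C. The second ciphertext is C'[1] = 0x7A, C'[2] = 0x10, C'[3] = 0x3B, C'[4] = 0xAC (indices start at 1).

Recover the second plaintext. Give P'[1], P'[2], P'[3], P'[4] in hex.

P'[1] = 0xDC, P'[2] = 0x1E, P'[3] = 0x61, P'[4] = 0xDC

In OFB with a reused IV, both messages share the same keystream S_i, so C_i ⊕ C'_i = P_i ⊕ P'_i and thus P'_i = P_i ⊕ C_i ⊕ C'_i.
P'[1]: 0x1E ⊕ 0xB8 ⊕ 0x7A = 0xDC.
P'[2]: 0x87 ⊕ 0x89 ⊕ 0x10 = 0x1E.
P'[3]: 0xDA ⊕ 0x80 ⊕ 0x3B = 0x61.
P'[4]: 0x5C ⊕ 0x2C ⊕ 0xAC = 0xDC.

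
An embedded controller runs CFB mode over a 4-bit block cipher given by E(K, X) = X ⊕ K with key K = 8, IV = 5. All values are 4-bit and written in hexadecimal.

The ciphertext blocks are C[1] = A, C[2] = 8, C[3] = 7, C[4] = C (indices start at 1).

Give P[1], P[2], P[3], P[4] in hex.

P[1] = 7, P[2] = A, P[3] = 7, P[4] = 3

CFB decryption: P_i = C_i ⊕ E(K, C_{i−1}), with C_{0} = IV.
P[1]: E(K, 5) = D; A ⊕ D = 7.
P[2]: E(K, A) = 2; 8 ⊕ 2 = A.
P[3]: E(K, 8) = 0; 7 ⊕ 0 = 7.
P[4]: E(K, 7) = F; C ⊕ F = 3.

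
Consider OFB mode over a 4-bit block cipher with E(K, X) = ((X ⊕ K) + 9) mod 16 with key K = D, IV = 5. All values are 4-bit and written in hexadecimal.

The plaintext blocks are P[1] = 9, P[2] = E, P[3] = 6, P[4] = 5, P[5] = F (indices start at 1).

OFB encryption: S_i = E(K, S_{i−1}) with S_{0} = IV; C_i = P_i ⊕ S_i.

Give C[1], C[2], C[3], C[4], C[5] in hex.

C[1]: S = E(K, 5) = 1; 9 ⊕ 1 = 8.
C[2]: S = E(K, 1) = 5; E ⊕ 5 = B.
C[3]: S = E(K, 5) = 1; 6 ⊕ 1 = 7.
C[4]: S = E(K, 1) = 5; 5 ⊕ 5 = 0.
C[5]: S = E(K, 5) = 1; F ⊕ 1 = E.

C[1] = 8, C[2] = B, C[3] = 7, C[4] = 0, C[5] = E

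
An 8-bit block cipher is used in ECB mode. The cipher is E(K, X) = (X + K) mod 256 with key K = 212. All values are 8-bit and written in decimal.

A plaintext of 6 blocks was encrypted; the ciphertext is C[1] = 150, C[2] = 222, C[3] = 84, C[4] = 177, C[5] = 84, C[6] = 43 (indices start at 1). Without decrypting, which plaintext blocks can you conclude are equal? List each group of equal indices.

P[3] = P[5]

ECB encrypts each block independently with the same key, so equal ciphertext blocks imply equal plaintext blocks.
C[3] = C[5] = 84, so P[3] = P[5].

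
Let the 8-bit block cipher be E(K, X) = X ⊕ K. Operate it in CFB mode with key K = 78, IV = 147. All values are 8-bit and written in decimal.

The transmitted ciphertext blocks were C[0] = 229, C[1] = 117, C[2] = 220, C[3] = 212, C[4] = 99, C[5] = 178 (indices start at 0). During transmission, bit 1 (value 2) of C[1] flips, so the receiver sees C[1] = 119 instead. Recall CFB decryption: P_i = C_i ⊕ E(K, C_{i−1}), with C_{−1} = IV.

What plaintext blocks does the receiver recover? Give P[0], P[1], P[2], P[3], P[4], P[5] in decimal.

P[0] = 56, P[1] = 220, P[2] = 229, P[3] = 70, P[4] = 249, P[5] = 159

Only C[1] changed, to 119. In CFB, a change in C_i flips the same bit in P_i and garbles P_{i+1}. Decrypting the received ciphertext:
P[0]: E(K, 147) = 221; 229 ⊕ 221 = 56.
P[1]: E(K, 229) = 171; 119 ⊕ 171 = 220.
P[2]: E(K, 119) = 57; 220 ⊕ 57 = 229.
P[3]: E(K, 220) = 146; 212 ⊕ 146 = 70.
P[4]: E(K, 212) = 154; 99 ⊕ 154 = 249.
P[5]: E(K, 99) = 45; 178 ⊕ 45 = 159.
Blocks that differ from the original plaintext: P[1], P[2].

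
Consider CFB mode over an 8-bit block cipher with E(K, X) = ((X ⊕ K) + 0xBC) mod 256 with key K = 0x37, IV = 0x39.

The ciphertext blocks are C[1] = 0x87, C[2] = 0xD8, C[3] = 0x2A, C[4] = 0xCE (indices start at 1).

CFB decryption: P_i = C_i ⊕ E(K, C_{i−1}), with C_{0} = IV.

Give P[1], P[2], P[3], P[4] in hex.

P[1] = 0x4D, P[2] = 0xB4, P[3] = 0x81, P[4] = 0x17

P[1]: E(K, 0x39) = 0xCA; 0x87 ⊕ 0xCA = 0x4D.
P[2]: E(K, 0x87) = 0x6C; 0xD8 ⊕ 0x6C = 0xB4.
P[3]: E(K, 0xD8) = 0xAB; 0x2A ⊕ 0xAB = 0x81.
P[4]: E(K, 0x2A) = 0xD9; 0xCE ⊕ 0xD9 = 0x17.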